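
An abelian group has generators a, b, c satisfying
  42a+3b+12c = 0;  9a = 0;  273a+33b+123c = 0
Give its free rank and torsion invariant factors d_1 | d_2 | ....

Answer: M ≅ ℤ/3 ⊕ ℤ/9 ⊕ ℤ/9

Derivation:
rank_ℚ(R)=3; free=3−3=0
SNF(R) diag = [3, 9, 9] → torsion [3, 9, 9]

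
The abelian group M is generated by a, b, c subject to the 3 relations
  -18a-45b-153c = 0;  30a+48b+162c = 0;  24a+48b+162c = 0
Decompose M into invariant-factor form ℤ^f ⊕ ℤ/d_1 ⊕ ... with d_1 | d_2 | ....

Answer: M ≅ ℤ/3 ⊕ ℤ/6 ⊕ ℤ/18

Derivation:
rank_ℚ(R)=3; free=3−3=0
SNF(R) diag = [3, 6, 18] → torsion [3, 6, 18]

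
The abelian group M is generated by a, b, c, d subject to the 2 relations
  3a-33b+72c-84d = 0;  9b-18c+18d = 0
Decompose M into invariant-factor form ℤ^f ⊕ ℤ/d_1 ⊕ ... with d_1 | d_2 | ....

rank_ℚ(R)=2; free=4−2=2
SNF(R) diag = [3, 9] → torsion [3, 9]

Answer: M ≅ ℤ^2 ⊕ ℤ/3 ⊕ ℤ/9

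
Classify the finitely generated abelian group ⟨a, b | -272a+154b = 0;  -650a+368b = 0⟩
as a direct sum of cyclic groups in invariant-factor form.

rank_ℚ(R)=2; free=2−2=0
SNF(R) diag = [2, 2] → torsion [2, 2]

Answer: M ≅ ℤ/2 ⊕ ℤ/2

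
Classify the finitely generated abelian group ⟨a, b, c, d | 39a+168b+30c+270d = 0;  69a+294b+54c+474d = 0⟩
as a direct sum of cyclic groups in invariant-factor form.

Answer: M ≅ ℤ^2 ⊕ ℤ/3 ⊕ ℤ/6

Derivation:
rank_ℚ(R)=2; free=4−2=2
SNF(R) diag = [3, 6] → torsion [3, 6]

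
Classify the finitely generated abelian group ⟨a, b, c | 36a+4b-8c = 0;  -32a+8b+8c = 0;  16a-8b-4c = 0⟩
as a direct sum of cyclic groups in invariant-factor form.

rank_ℚ(R)=3; free=3−3=0
SNF(R) diag = [4, 4, 8] → torsion [4, 4, 8]

Answer: M ≅ ℤ/4 ⊕ ℤ/4 ⊕ ℤ/8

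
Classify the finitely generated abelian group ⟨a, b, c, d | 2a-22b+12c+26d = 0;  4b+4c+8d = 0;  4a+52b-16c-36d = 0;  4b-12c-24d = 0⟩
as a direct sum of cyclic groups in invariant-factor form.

Answer: M ≅ ℤ/2 ⊕ ℤ/4 ⊕ ℤ/8 ⊕ ℤ/16

Derivation:
rank_ℚ(R)=4; free=4−4=0
SNF(R) diag = [2, 4, 8, 16] → torsion [2, 4, 8, 16]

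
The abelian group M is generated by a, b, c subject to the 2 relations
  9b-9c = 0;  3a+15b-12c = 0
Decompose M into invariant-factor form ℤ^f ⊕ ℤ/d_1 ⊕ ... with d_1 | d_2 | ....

Answer: M ≅ ℤ^1 ⊕ ℤ/3 ⊕ ℤ/9

Derivation:
rank_ℚ(R)=2; free=3−2=1
SNF(R) diag = [3, 9] → torsion [3, 9]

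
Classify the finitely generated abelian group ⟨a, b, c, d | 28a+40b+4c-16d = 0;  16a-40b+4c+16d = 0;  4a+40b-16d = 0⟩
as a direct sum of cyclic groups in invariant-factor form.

Answer: M ≅ ℤ^1 ⊕ ℤ/4 ⊕ ℤ/4 ⊕ ℤ/8

Derivation:
rank_ℚ(R)=3; free=4−3=1
SNF(R) diag = [4, 4, 8] → torsion [4, 4, 8]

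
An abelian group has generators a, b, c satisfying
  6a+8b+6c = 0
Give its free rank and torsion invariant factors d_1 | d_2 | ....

Answer: M ≅ ℤ^2 ⊕ ℤ/2

Derivation:
rank_ℚ(R)=1; free=3−1=2
SNF(R) diag = [2] → torsion [2]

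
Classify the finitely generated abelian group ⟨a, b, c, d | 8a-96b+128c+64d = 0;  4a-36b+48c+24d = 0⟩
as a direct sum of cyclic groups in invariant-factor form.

Answer: M ≅ ℤ^2 ⊕ ℤ/4 ⊕ ℤ/8

Derivation:
rank_ℚ(R)=2; free=4−2=2
SNF(R) diag = [4, 8] → torsion [4, 8]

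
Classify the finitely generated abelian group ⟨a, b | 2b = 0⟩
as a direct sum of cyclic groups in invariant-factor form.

Answer: M ≅ ℤ^1 ⊕ ℤ/2

Derivation:
rank_ℚ(R)=1; free=2−1=1
SNF(R) diag = [2] → torsion [2]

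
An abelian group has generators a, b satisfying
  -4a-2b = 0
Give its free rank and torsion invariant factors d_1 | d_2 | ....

rank_ℚ(R)=1; free=2−1=1
SNF(R) diag = [2] → torsion [2]

Answer: M ≅ ℤ^1 ⊕ ℤ/2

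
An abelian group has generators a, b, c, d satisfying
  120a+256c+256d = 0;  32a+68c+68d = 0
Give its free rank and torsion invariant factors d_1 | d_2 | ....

Answer: M ≅ ℤ^2 ⊕ ℤ/4 ⊕ ℤ/8

Derivation:
rank_ℚ(R)=2; free=4−2=2
SNF(R) diag = [4, 8] → torsion [4, 8]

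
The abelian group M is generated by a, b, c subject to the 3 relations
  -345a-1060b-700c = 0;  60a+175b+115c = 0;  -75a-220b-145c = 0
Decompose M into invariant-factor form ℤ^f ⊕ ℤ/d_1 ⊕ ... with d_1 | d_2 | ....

Answer: M ≅ ℤ/5 ⊕ ℤ/15 ⊕ ℤ/15

Derivation:
rank_ℚ(R)=3; free=3−3=0
SNF(R) diag = [5, 15, 15] → torsion [5, 15, 15]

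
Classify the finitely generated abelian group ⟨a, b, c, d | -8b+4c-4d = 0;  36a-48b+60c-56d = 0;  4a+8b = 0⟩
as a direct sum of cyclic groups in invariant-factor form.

rank_ℚ(R)=3; free=4−3=1
SNF(R) diag = [4, 4, 4] → torsion [4, 4, 4]

Answer: M ≅ ℤ^1 ⊕ ℤ/4 ⊕ ℤ/4 ⊕ ℤ/4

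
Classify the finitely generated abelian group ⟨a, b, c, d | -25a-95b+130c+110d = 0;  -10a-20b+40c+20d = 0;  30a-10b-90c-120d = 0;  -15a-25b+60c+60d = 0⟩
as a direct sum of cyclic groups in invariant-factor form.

rank_ℚ(R)=4; free=4−4=0
SNF(R) diag = [5, 10, 30, 30] → torsion [5, 10, 30, 30]

Answer: M ≅ ℤ/5 ⊕ ℤ/10 ⊕ ℤ/30 ⊕ ℤ/30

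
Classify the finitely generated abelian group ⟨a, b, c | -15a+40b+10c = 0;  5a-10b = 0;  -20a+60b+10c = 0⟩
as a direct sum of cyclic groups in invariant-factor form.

rank_ℚ(R)=3; free=3−3=0
SNF(R) diag = [5, 10, 10] → torsion [5, 10, 10]

Answer: M ≅ ℤ/5 ⊕ ℤ/10 ⊕ ℤ/10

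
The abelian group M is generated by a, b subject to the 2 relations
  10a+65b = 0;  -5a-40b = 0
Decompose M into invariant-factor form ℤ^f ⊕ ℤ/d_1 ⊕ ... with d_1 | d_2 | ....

rank_ℚ(R)=2; free=2−2=0
SNF(R) diag = [5, 15] → torsion [5, 15]

Answer: M ≅ ℤ/5 ⊕ ℤ/15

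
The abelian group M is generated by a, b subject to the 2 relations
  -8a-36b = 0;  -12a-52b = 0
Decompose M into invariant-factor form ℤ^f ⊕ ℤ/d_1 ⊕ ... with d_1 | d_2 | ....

Answer: M ≅ ℤ/4 ⊕ ℤ/4

Derivation:
rank_ℚ(R)=2; free=2−2=0
SNF(R) diag = [4, 4] → torsion [4, 4]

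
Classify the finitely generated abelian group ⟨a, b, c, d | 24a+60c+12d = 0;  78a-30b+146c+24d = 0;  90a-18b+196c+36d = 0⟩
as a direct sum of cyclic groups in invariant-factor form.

rank_ℚ(R)=3; free=4−3=1
SNF(R) diag = [2, 6, 12] → torsion [2, 6, 12]

Answer: M ≅ ℤ^1 ⊕ ℤ/2 ⊕ ℤ/6 ⊕ ℤ/12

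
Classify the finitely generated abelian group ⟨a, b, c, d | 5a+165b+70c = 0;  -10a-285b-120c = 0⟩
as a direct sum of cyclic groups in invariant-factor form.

Answer: M ≅ ℤ^2 ⊕ ℤ/5 ⊕ ℤ/5

Derivation:
rank_ℚ(R)=2; free=4−2=2
SNF(R) diag = [5, 5] → torsion [5, 5]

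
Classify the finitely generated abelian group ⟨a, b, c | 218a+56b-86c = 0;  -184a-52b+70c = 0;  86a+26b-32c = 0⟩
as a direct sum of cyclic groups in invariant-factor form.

Answer: M ≅ ℤ/2 ⊕ ℤ/6 ⊕ ℤ/18

Derivation:
rank_ℚ(R)=3; free=3−3=0
SNF(R) diag = [2, 6, 18] → torsion [2, 6, 18]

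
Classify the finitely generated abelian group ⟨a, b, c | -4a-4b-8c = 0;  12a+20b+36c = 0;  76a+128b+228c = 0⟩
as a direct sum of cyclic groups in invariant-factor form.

Answer: M ≅ ℤ/4 ⊕ ℤ/4 ⊕ ℤ/4

Derivation:
rank_ℚ(R)=3; free=3−3=0
SNF(R) diag = [4, 4, 4] → torsion [4, 4, 4]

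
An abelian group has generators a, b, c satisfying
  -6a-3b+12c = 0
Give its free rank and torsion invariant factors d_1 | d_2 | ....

rank_ℚ(R)=1; free=3−1=2
SNF(R) diag = [3] → torsion [3]

Answer: M ≅ ℤ^2 ⊕ ℤ/3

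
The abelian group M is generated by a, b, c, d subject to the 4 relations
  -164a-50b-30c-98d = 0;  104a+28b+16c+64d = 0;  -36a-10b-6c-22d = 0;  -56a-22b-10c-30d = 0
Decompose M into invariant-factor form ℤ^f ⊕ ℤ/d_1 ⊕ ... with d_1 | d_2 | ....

Answer: M ≅ ℤ/2 ⊕ ℤ/4 ⊕ ℤ/4 ⊕ ℤ/4

Derivation:
rank_ℚ(R)=4; free=4−4=0
SNF(R) diag = [2, 4, 4, 4] → torsion [2, 4, 4, 4]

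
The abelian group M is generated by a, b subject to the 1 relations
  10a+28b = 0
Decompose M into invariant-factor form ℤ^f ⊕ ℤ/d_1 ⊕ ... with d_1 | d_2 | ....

rank_ℚ(R)=1; free=2−1=1
SNF(R) diag = [2] → torsion [2]

Answer: M ≅ ℤ^1 ⊕ ℤ/2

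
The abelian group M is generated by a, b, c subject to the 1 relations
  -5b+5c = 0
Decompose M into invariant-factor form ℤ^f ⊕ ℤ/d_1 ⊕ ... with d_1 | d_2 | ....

rank_ℚ(R)=1; free=3−1=2
SNF(R) diag = [5] → torsion [5]

Answer: M ≅ ℤ^2 ⊕ ℤ/5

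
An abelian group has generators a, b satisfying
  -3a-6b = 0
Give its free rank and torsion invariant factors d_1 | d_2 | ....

rank_ℚ(R)=1; free=2−1=1
SNF(R) diag = [3] → torsion [3]

Answer: M ≅ ℤ^1 ⊕ ℤ/3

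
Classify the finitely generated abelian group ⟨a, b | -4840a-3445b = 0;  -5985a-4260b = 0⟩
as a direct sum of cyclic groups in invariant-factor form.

rank_ℚ(R)=2; free=2−2=0
SNF(R) diag = [5, 15] → torsion [5, 15]

Answer: M ≅ ℤ/5 ⊕ ℤ/15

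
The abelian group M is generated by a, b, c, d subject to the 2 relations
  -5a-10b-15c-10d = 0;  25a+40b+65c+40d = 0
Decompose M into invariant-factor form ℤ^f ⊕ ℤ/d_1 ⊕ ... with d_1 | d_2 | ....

Answer: M ≅ ℤ^2 ⊕ ℤ/5 ⊕ ℤ/10

Derivation:
rank_ℚ(R)=2; free=4−2=2
SNF(R) diag = [5, 10] → torsion [5, 10]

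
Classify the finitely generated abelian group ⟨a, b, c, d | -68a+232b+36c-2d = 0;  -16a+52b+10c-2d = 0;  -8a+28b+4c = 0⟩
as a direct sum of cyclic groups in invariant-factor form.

rank_ℚ(R)=3; free=4−3=1
SNF(R) diag = [2, 2, 4] → torsion [2, 2, 4]

Answer: M ≅ ℤ^1 ⊕ ℤ/2 ⊕ ℤ/2 ⊕ ℤ/4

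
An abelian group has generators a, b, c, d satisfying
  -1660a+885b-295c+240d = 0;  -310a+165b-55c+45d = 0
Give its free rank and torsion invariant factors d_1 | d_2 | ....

rank_ℚ(R)=2; free=4−2=2
SNF(R) diag = [5, 15] → torsion [5, 15]

Answer: M ≅ ℤ^2 ⊕ ℤ/5 ⊕ ℤ/15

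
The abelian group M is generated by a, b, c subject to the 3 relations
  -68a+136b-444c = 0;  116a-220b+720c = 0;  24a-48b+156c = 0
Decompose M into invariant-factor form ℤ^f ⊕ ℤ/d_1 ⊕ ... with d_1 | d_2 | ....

Answer: M ≅ ℤ/4 ⊕ ℤ/12 ⊕ ℤ/12

Derivation:
rank_ℚ(R)=3; free=3−3=0
SNF(R) diag = [4, 12, 12] → torsion [4, 12, 12]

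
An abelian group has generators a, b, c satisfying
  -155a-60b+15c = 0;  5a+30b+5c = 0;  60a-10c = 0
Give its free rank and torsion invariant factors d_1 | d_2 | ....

Answer: M ≅ ℤ/5 ⊕ ℤ/10 ⊕ ℤ/30

Derivation:
rank_ℚ(R)=3; free=3−3=0
SNF(R) diag = [5, 10, 30] → torsion [5, 10, 30]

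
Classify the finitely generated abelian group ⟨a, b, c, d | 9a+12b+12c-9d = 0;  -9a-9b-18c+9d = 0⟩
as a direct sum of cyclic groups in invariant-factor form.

Answer: M ≅ ℤ^2 ⊕ ℤ/3 ⊕ ℤ/9

Derivation:
rank_ℚ(R)=2; free=4−2=2
SNF(R) diag = [3, 9] → torsion [3, 9]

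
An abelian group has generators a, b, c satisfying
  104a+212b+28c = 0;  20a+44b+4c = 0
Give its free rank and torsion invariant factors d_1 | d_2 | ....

Answer: M ≅ ℤ^1 ⊕ ℤ/4 ⊕ ℤ/12

Derivation:
rank_ℚ(R)=2; free=3−2=1
SNF(R) diag = [4, 12] → torsion [4, 12]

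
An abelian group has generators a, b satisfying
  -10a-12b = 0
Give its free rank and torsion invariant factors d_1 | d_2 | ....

Answer: M ≅ ℤ^1 ⊕ ℤ/2

Derivation:
rank_ℚ(R)=1; free=2−1=1
SNF(R) diag = [2] → torsion [2]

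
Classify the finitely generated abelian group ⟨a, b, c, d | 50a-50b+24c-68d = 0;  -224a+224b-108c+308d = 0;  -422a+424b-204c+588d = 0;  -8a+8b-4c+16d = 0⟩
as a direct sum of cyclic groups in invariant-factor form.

rank_ℚ(R)=4; free=4−4=0
SNF(R) diag = [2, 2, 4, 12] → torsion [2, 2, 4, 12]

Answer: M ≅ ℤ/2 ⊕ ℤ/2 ⊕ ℤ/4 ⊕ ℤ/12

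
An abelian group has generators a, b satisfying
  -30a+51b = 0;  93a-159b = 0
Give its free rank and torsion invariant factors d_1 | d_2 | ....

rank_ℚ(R)=2; free=2−2=0
SNF(R) diag = [3, 9] → torsion [3, 9]

Answer: M ≅ ℤ/3 ⊕ ℤ/9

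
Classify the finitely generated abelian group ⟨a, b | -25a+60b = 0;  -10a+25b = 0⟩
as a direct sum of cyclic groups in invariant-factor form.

Answer: M ≅ ℤ/5 ⊕ ℤ/5

Derivation:
rank_ℚ(R)=2; free=2−2=0
SNF(R) diag = [5, 5] → torsion [5, 5]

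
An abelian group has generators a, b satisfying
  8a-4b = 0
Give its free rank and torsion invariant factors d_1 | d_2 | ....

rank_ℚ(R)=1; free=2−1=1
SNF(R) diag = [4] → torsion [4]

Answer: M ≅ ℤ^1 ⊕ ℤ/4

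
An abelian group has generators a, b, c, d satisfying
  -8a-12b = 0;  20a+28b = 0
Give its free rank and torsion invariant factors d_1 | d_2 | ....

Answer: M ≅ ℤ^2 ⊕ ℤ/4 ⊕ ℤ/4

Derivation:
rank_ℚ(R)=2; free=4−2=2
SNF(R) diag = [4, 4] → torsion [4, 4]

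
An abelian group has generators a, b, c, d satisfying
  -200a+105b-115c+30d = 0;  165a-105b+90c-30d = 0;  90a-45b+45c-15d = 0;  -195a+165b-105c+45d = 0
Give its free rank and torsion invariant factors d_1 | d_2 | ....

rank_ℚ(R)=4; free=4−4=0
SNF(R) diag = [5, 15, 15, 15] → torsion [5, 15, 15, 15]

Answer: M ≅ ℤ/5 ⊕ ℤ/15 ⊕ ℤ/15 ⊕ ℤ/15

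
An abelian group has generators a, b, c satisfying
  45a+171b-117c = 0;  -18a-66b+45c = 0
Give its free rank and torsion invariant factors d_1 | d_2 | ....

rank_ℚ(R)=2; free=3−2=1
SNF(R) diag = [3, 9] → torsion [3, 9]

Answer: M ≅ ℤ^1 ⊕ ℤ/3 ⊕ ℤ/9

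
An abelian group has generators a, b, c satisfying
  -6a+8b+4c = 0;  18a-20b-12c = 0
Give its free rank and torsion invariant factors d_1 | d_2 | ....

rank_ℚ(R)=2; free=3−2=1
SNF(R) diag = [2, 4] → torsion [2, 4]

Answer: M ≅ ℤ^1 ⊕ ℤ/2 ⊕ ℤ/4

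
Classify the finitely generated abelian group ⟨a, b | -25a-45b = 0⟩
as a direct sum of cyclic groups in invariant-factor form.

rank_ℚ(R)=1; free=2−1=1
SNF(R) diag = [5] → torsion [5]

Answer: M ≅ ℤ^1 ⊕ ℤ/5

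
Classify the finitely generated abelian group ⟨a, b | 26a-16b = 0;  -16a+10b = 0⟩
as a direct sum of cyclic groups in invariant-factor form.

Answer: M ≅ ℤ/2 ⊕ ℤ/2

Derivation:
rank_ℚ(R)=2; free=2−2=0
SNF(R) diag = [2, 2] → torsion [2, 2]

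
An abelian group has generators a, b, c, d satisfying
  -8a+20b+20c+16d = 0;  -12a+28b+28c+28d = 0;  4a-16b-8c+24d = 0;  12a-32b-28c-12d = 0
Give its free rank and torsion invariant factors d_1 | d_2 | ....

Answer: M ≅ ℤ/4 ⊕ ℤ/4 ⊕ ℤ/4 ⊕ ℤ/4

Derivation:
rank_ℚ(R)=4; free=4−4=0
SNF(R) diag = [4, 4, 4, 4] → torsion [4, 4, 4, 4]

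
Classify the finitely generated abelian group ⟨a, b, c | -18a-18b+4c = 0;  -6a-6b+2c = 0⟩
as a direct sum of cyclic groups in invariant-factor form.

Answer: M ≅ ℤ^1 ⊕ ℤ/2 ⊕ ℤ/6

Derivation:
rank_ℚ(R)=2; free=3−2=1
SNF(R) diag = [2, 6] → torsion [2, 6]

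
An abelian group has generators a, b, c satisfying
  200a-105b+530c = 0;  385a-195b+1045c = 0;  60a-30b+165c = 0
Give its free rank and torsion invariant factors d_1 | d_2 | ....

Answer: M ≅ ℤ/5 ⊕ ℤ/15 ⊕ ℤ/15

Derivation:
rank_ℚ(R)=3; free=3−3=0
SNF(R) diag = [5, 15, 15] → torsion [5, 15, 15]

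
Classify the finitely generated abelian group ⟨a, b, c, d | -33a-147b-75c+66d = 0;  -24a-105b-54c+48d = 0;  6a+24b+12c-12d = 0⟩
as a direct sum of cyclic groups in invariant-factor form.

Answer: M ≅ ℤ^1 ⊕ ℤ/3 ⊕ ℤ/3 ⊕ ℤ/6

Derivation:
rank_ℚ(R)=3; free=4−3=1
SNF(R) diag = [3, 3, 6] → torsion [3, 3, 6]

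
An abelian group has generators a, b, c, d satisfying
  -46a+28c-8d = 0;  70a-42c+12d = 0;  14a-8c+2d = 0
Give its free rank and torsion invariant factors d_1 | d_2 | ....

rank_ℚ(R)=3; free=4−3=1
SNF(R) diag = [2, 2, 2] → torsion [2, 2, 2]

Answer: M ≅ ℤ^1 ⊕ ℤ/2 ⊕ ℤ/2 ⊕ ℤ/2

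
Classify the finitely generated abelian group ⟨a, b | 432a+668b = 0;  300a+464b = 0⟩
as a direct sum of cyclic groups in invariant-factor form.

Answer: M ≅ ℤ/4 ⊕ ℤ/12

Derivation:
rank_ℚ(R)=2; free=2−2=0
SNF(R) diag = [4, 12] → torsion [4, 12]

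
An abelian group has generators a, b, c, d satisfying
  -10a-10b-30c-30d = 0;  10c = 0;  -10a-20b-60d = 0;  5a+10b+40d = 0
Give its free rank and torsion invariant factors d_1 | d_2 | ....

rank_ℚ(R)=4; free=4−4=0
SNF(R) diag = [5, 10, 10, 20] → torsion [5, 10, 10, 20]

Answer: M ≅ ℤ/5 ⊕ ℤ/10 ⊕ ℤ/10 ⊕ ℤ/20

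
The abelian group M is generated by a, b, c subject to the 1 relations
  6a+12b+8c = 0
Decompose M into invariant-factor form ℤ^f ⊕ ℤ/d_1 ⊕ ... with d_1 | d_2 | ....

rank_ℚ(R)=1; free=3−1=2
SNF(R) diag = [2] → torsion [2]

Answer: M ≅ ℤ^2 ⊕ ℤ/2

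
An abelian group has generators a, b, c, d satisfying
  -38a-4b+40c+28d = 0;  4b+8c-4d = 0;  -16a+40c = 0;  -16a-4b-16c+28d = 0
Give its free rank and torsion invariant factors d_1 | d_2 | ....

rank_ℚ(R)=4; free=4−4=0
SNF(R) diag = [2, 4, 8, 24] → torsion [2, 4, 8, 24]

Answer: M ≅ ℤ/2 ⊕ ℤ/4 ⊕ ℤ/8 ⊕ ℤ/24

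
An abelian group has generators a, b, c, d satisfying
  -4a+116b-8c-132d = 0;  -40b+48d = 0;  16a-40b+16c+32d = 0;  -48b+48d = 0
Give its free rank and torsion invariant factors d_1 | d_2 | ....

rank_ℚ(R)=4; free=4−4=0
SNF(R) diag = [4, 8, 16, 48] → torsion [4, 8, 16, 48]

Answer: M ≅ ℤ/4 ⊕ ℤ/8 ⊕ ℤ/16 ⊕ ℤ/48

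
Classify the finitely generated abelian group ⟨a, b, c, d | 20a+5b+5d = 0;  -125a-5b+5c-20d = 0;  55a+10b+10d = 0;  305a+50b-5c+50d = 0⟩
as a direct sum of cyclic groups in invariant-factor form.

Answer: M ≅ ℤ/5 ⊕ ℤ/5 ⊕ ℤ/15 ⊕ ℤ/15

Derivation:
rank_ℚ(R)=4; free=4−4=0
SNF(R) diag = [5, 5, 15, 15] → torsion [5, 5, 15, 15]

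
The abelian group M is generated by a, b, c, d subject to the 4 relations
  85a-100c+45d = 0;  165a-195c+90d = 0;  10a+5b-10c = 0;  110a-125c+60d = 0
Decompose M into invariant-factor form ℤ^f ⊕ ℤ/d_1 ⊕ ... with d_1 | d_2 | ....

Answer: M ≅ ℤ/5 ⊕ ℤ/5 ⊕ ℤ/15 ⊕ ℤ/15

Derivation:
rank_ℚ(R)=4; free=4−4=0
SNF(R) diag = [5, 5, 15, 15] → torsion [5, 5, 15, 15]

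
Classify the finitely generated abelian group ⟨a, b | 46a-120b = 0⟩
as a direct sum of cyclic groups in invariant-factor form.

rank_ℚ(R)=1; free=2−1=1
SNF(R) diag = [2] → torsion [2]

Answer: M ≅ ℤ^1 ⊕ ℤ/2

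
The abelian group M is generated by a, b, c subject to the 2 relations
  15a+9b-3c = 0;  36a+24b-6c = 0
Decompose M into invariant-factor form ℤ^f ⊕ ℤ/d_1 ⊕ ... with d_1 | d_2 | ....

Answer: M ≅ ℤ^1 ⊕ ℤ/3 ⊕ ℤ/6

Derivation:
rank_ℚ(R)=2; free=3−2=1
SNF(R) diag = [3, 6] → torsion [3, 6]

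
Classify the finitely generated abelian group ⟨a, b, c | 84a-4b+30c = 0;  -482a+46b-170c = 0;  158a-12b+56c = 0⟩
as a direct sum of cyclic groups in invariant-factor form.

Answer: M ≅ ℤ/2 ⊕ ℤ/2 ⊕ ℤ/6

Derivation:
rank_ℚ(R)=3; free=3−3=0
SNF(R) diag = [2, 2, 6] → torsion [2, 2, 6]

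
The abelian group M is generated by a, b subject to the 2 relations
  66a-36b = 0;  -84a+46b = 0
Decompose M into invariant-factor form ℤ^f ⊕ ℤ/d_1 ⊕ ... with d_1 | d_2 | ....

rank_ℚ(R)=2; free=2−2=0
SNF(R) diag = [2, 6] → torsion [2, 6]

Answer: M ≅ ℤ/2 ⊕ ℤ/6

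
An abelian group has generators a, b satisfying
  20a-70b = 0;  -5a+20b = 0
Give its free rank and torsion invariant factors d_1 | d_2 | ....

rank_ℚ(R)=2; free=2−2=0
SNF(R) diag = [5, 10] → torsion [5, 10]

Answer: M ≅ ℤ/5 ⊕ ℤ/10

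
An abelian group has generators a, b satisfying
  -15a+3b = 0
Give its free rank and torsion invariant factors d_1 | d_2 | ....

rank_ℚ(R)=1; free=2−1=1
SNF(R) diag = [3] → torsion [3]

Answer: M ≅ ℤ^1 ⊕ ℤ/3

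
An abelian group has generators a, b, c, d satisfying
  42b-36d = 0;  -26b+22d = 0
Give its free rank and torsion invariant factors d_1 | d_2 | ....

rank_ℚ(R)=2; free=4−2=2
SNF(R) diag = [2, 6] → torsion [2, 6]

Answer: M ≅ ℤ^2 ⊕ ℤ/2 ⊕ ℤ/6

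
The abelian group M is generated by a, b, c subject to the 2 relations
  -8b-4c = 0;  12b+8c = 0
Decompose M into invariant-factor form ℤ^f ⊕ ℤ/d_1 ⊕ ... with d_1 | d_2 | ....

rank_ℚ(R)=2; free=3−2=1
SNF(R) diag = [4, 4] → torsion [4, 4]

Answer: M ≅ ℤ^1 ⊕ ℤ/4 ⊕ ℤ/4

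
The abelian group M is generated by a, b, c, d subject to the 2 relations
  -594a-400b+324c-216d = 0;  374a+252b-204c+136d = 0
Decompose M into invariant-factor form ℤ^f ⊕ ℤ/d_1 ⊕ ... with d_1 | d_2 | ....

Answer: M ≅ ℤ^2 ⊕ ℤ/2 ⊕ ℤ/4

Derivation:
rank_ℚ(R)=2; free=4−2=2
SNF(R) diag = [2, 4] → torsion [2, 4]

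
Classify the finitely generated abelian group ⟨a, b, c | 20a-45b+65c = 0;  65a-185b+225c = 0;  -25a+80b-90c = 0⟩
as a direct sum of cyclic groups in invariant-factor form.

rank_ℚ(R)=3; free=3−3=0
SNF(R) diag = [5, 5, 10] → torsion [5, 5, 10]

Answer: M ≅ ℤ/5 ⊕ ℤ/5 ⊕ ℤ/10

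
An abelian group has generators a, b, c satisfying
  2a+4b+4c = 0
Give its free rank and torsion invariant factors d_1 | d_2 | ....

rank_ℚ(R)=1; free=3−1=2
SNF(R) diag = [2] → torsion [2]

Answer: M ≅ ℤ^2 ⊕ ℤ/2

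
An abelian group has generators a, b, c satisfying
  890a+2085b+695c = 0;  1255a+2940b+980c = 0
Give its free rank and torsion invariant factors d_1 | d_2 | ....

rank_ℚ(R)=2; free=3−2=1
SNF(R) diag = [5, 5] → torsion [5, 5]

Answer: M ≅ ℤ^1 ⊕ ℤ/5 ⊕ ℤ/5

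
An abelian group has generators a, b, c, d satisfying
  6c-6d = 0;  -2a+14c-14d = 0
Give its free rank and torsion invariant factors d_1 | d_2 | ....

Answer: M ≅ ℤ^2 ⊕ ℤ/2 ⊕ ℤ/6

Derivation:
rank_ℚ(R)=2; free=4−2=2
SNF(R) diag = [2, 6] → torsion [2, 6]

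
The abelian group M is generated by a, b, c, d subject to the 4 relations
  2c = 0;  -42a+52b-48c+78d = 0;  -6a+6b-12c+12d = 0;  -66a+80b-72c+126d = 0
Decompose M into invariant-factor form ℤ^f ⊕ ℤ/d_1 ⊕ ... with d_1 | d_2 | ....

Answer: M ≅ ℤ/2 ⊕ ℤ/2 ⊕ ℤ/6 ⊕ ℤ/12

Derivation:
rank_ℚ(R)=4; free=4−4=0
SNF(R) diag = [2, 2, 6, 12] → torsion [2, 2, 6, 12]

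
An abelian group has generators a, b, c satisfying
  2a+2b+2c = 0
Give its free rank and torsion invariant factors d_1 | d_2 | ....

Answer: M ≅ ℤ^2 ⊕ ℤ/2

Derivation:
rank_ℚ(R)=1; free=3−1=2
SNF(R) diag = [2] → torsion [2]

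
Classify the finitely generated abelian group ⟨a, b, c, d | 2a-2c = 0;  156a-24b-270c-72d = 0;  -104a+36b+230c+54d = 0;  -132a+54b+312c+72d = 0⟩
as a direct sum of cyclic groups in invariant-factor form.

rank_ℚ(R)=4; free=4−4=0
SNF(R) diag = [2, 6, 18, 18] → torsion [2, 6, 18, 18]

Answer: M ≅ ℤ/2 ⊕ ℤ/6 ⊕ ℤ/18 ⊕ ℤ/18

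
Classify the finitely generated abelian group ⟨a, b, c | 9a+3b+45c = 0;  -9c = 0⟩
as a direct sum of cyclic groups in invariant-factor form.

rank_ℚ(R)=2; free=3−2=1
SNF(R) diag = [3, 9] → torsion [3, 9]

Answer: M ≅ ℤ^1 ⊕ ℤ/3 ⊕ ℤ/9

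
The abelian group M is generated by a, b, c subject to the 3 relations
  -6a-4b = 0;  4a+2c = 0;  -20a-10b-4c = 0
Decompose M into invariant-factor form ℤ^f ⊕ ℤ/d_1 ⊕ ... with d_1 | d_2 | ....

Answer: M ≅ ℤ/2 ⊕ ℤ/2 ⊕ ℤ/6

Derivation:
rank_ℚ(R)=3; free=3−3=0
SNF(R) diag = [2, 2, 6] → torsion [2, 2, 6]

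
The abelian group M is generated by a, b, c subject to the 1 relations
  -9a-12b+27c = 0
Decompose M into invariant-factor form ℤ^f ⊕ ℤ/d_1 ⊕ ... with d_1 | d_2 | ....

rank_ℚ(R)=1; free=3−1=2
SNF(R) diag = [3] → torsion [3]

Answer: M ≅ ℤ^2 ⊕ ℤ/3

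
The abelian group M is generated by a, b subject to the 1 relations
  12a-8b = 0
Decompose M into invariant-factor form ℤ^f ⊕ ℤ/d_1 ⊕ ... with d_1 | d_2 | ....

rank_ℚ(R)=1; free=2−1=1
SNF(R) diag = [4] → torsion [4]

Answer: M ≅ ℤ^1 ⊕ ℤ/4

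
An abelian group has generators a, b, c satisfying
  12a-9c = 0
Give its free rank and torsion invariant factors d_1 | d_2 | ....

Answer: M ≅ ℤ^2 ⊕ ℤ/3

Derivation:
rank_ℚ(R)=1; free=3−1=2
SNF(R) diag = [3] → torsion [3]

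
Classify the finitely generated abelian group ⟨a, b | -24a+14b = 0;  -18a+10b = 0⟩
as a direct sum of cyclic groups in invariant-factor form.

rank_ℚ(R)=2; free=2−2=0
SNF(R) diag = [2, 6] → torsion [2, 6]

Answer: M ≅ ℤ/2 ⊕ ℤ/6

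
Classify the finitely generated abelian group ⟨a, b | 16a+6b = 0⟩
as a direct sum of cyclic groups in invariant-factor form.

rank_ℚ(R)=1; free=2−1=1
SNF(R) diag = [2] → torsion [2]

Answer: M ≅ ℤ^1 ⊕ ℤ/2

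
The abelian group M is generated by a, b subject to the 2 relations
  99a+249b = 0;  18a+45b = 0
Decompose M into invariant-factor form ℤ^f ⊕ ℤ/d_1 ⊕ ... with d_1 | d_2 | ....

rank_ℚ(R)=2; free=2−2=0
SNF(R) diag = [3, 9] → torsion [3, 9]

Answer: M ≅ ℤ/3 ⊕ ℤ/9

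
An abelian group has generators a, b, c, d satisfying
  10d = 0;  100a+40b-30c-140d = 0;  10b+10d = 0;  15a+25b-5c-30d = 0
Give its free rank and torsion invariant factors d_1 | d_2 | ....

Answer: M ≅ ℤ/5 ⊕ ℤ/10 ⊕ ℤ/10 ⊕ ℤ/10

Derivation:
rank_ℚ(R)=4; free=4−4=0
SNF(R) diag = [5, 10, 10, 10] → torsion [5, 10, 10, 10]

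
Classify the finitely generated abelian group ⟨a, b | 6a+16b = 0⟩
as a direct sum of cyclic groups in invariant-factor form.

Answer: M ≅ ℤ^1 ⊕ ℤ/2

Derivation:
rank_ℚ(R)=1; free=2−1=1
SNF(R) diag = [2] → torsion [2]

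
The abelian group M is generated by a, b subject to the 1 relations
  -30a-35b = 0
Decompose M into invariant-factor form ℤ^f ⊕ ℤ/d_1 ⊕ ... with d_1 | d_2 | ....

rank_ℚ(R)=1; free=2−1=1
SNF(R) diag = [5] → torsion [5]

Answer: M ≅ ℤ^1 ⊕ ℤ/5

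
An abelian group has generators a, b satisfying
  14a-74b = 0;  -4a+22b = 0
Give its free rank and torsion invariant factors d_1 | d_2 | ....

Answer: M ≅ ℤ/2 ⊕ ℤ/6

Derivation:
rank_ℚ(R)=2; free=2−2=0
SNF(R) diag = [2, 6] → torsion [2, 6]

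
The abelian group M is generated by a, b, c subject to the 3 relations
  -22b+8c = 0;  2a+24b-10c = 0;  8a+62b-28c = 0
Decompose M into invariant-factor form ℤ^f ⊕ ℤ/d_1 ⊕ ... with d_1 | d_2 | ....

Answer: M ≅ ℤ/2 ⊕ ℤ/2 ⊕ ℤ/4

Derivation:
rank_ℚ(R)=3; free=3−3=0
SNF(R) diag = [2, 2, 4] → torsion [2, 2, 4]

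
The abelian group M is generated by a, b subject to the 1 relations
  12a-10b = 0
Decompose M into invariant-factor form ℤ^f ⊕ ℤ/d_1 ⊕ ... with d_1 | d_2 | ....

rank_ℚ(R)=1; free=2−1=1
SNF(R) diag = [2] → torsion [2]

Answer: M ≅ ℤ^1 ⊕ ℤ/2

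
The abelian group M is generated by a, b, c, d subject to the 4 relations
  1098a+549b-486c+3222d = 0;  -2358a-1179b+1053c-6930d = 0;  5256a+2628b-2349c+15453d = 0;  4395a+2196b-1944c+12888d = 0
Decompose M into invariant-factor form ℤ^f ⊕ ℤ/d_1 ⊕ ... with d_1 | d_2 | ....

rank_ℚ(R)=4; free=4−4=0
SNF(R) diag = [3, 9, 27, 81] → torsion [3, 9, 27, 81]

Answer: M ≅ ℤ/3 ⊕ ℤ/9 ⊕ ℤ/27 ⊕ ℤ/81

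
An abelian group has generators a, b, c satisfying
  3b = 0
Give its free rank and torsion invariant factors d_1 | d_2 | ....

Answer: M ≅ ℤ^2 ⊕ ℤ/3

Derivation:
rank_ℚ(R)=1; free=3−1=2
SNF(R) diag = [3] → torsion [3]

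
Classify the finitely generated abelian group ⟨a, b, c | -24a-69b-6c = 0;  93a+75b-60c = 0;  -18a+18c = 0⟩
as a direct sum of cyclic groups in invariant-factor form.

Answer: M ≅ ℤ/3 ⊕ ℤ/9 ⊕ ℤ/18

Derivation:
rank_ℚ(R)=3; free=3−3=0
SNF(R) diag = [3, 9, 18] → torsion [3, 9, 18]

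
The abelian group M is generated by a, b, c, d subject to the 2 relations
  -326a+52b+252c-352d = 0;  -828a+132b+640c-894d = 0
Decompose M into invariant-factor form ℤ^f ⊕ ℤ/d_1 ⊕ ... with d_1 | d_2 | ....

Answer: M ≅ ℤ^2 ⊕ ℤ/2 ⊕ ℤ/2

Derivation:
rank_ℚ(R)=2; free=4−2=2
SNF(R) diag = [2, 2] → torsion [2, 2]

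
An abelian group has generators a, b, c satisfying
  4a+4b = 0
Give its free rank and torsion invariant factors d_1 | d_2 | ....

rank_ℚ(R)=1; free=3−1=2
SNF(R) diag = [4] → torsion [4]

Answer: M ≅ ℤ^2 ⊕ ℤ/4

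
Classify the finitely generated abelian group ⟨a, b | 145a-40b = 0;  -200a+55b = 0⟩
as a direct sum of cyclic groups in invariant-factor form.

Answer: M ≅ ℤ/5 ⊕ ℤ/5

Derivation:
rank_ℚ(R)=2; free=2−2=0
SNF(R) diag = [5, 5] → torsion [5, 5]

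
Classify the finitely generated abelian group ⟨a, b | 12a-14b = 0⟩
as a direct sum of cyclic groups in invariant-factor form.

Answer: M ≅ ℤ^1 ⊕ ℤ/2

Derivation:
rank_ℚ(R)=1; free=2−1=1
SNF(R) diag = [2] → torsion [2]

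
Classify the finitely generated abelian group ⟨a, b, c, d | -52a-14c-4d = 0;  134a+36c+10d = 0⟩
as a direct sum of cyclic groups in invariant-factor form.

Answer: M ≅ ℤ^2 ⊕ ℤ/2 ⊕ ℤ/2

Derivation:
rank_ℚ(R)=2; free=4−2=2
SNF(R) diag = [2, 2] → torsion [2, 2]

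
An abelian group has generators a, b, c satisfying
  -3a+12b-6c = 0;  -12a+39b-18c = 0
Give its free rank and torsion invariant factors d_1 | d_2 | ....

Answer: M ≅ ℤ^1 ⊕ ℤ/3 ⊕ ℤ/3

Derivation:
rank_ℚ(R)=2; free=3−2=1
SNF(R) diag = [3, 3] → torsion [3, 3]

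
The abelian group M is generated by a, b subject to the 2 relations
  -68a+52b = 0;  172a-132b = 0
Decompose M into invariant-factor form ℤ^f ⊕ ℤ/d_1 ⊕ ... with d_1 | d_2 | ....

Answer: M ≅ ℤ/4 ⊕ ℤ/8

Derivation:
rank_ℚ(R)=2; free=2−2=0
SNF(R) diag = [4, 8] → torsion [4, 8]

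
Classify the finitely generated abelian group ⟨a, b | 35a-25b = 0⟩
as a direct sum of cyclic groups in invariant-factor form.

Answer: M ≅ ℤ^1 ⊕ ℤ/5

Derivation:
rank_ℚ(R)=1; free=2−1=1
SNF(R) diag = [5] → torsion [5]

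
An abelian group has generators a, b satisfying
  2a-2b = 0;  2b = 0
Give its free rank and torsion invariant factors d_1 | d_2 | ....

Answer: M ≅ ℤ/2 ⊕ ℤ/2

Derivation:
rank_ℚ(R)=2; free=2−2=0
SNF(R) diag = [2, 2] → torsion [2, 2]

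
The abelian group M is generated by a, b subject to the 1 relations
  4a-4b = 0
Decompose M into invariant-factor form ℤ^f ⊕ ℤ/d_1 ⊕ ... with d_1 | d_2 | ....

Answer: M ≅ ℤ^1 ⊕ ℤ/4

Derivation:
rank_ℚ(R)=1; free=2−1=1
SNF(R) diag = [4] → torsion [4]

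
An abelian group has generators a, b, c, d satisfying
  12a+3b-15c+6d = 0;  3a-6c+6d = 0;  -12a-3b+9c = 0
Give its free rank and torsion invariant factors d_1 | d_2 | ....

Answer: M ≅ ℤ^1 ⊕ ℤ/3 ⊕ ℤ/3 ⊕ ℤ/6

Derivation:
rank_ℚ(R)=3; free=4−3=1
SNF(R) diag = [3, 3, 6] → torsion [3, 3, 6]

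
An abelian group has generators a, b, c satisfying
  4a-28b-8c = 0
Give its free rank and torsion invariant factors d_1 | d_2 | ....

Answer: M ≅ ℤ^2 ⊕ ℤ/4

Derivation:
rank_ℚ(R)=1; free=3−1=2
SNF(R) diag = [4] → torsion [4]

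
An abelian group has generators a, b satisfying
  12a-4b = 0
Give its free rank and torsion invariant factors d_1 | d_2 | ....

rank_ℚ(R)=1; free=2−1=1
SNF(R) diag = [4] → torsion [4]

Answer: M ≅ ℤ^1 ⊕ ℤ/4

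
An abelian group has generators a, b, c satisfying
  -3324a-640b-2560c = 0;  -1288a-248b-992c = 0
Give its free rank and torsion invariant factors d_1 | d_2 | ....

Answer: M ≅ ℤ^1 ⊕ ℤ/4 ⊕ ℤ/8

Derivation:
rank_ℚ(R)=2; free=3−2=1
SNF(R) diag = [4, 8] → torsion [4, 8]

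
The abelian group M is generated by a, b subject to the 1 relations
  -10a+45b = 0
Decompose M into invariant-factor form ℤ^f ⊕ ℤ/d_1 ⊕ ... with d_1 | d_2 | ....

Answer: M ≅ ℤ^1 ⊕ ℤ/5

Derivation:
rank_ℚ(R)=1; free=2−1=1
SNF(R) diag = [5] → torsion [5]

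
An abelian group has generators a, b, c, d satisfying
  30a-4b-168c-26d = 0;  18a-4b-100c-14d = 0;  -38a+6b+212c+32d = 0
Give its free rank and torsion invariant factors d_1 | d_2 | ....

rank_ℚ(R)=3; free=4−3=1
SNF(R) diag = [2, 2, 4] → torsion [2, 2, 4]

Answer: M ≅ ℤ^1 ⊕ ℤ/2 ⊕ ℤ/2 ⊕ ℤ/4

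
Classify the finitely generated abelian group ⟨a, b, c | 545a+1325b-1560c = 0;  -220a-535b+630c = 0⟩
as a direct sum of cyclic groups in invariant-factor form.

rank_ℚ(R)=2; free=3−2=1
SNF(R) diag = [5, 15] → torsion [5, 15]

Answer: M ≅ ℤ^1 ⊕ ℤ/5 ⊕ ℤ/15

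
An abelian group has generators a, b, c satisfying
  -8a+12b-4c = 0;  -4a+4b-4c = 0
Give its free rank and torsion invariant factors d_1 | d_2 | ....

Answer: M ≅ ℤ^1 ⊕ ℤ/4 ⊕ ℤ/4

Derivation:
rank_ℚ(R)=2; free=3−2=1
SNF(R) diag = [4, 4] → torsion [4, 4]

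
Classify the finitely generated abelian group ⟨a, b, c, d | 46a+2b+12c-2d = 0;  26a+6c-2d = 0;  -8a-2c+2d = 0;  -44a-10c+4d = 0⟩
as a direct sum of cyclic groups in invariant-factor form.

Answer: M ≅ ℤ/2 ⊕ ℤ/2 ⊕ ℤ/2 ⊕ ℤ/2

Derivation:
rank_ℚ(R)=4; free=4−4=0
SNF(R) diag = [2, 2, 2, 2] → torsion [2, 2, 2, 2]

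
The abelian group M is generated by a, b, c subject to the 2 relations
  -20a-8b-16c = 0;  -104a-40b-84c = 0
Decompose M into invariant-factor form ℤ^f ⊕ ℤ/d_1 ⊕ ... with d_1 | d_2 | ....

rank_ℚ(R)=2; free=3−2=1
SNF(R) diag = [4, 4] → torsion [4, 4]

Answer: M ≅ ℤ^1 ⊕ ℤ/4 ⊕ ℤ/4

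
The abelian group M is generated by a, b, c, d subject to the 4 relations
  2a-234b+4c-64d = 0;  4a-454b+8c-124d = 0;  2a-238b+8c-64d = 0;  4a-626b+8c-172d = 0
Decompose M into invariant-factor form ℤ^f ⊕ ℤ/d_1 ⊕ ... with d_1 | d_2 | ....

Answer: M ≅ ℤ/2 ⊕ ℤ/2 ⊕ ℤ/4 ⊕ ℤ/8

Derivation:
rank_ℚ(R)=4; free=4−4=0
SNF(R) diag = [2, 2, 4, 8] → torsion [2, 2, 4, 8]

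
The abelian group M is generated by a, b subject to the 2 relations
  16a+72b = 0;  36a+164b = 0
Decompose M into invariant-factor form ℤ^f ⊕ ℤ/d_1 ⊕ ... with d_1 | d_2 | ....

rank_ℚ(R)=2; free=2−2=0
SNF(R) diag = [4, 8] → torsion [4, 8]

Answer: M ≅ ℤ/4 ⊕ ℤ/8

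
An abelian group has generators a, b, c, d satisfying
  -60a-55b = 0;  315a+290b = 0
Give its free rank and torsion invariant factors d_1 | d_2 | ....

rank_ℚ(R)=2; free=4−2=2
SNF(R) diag = [5, 15] → torsion [5, 15]

Answer: M ≅ ℤ^2 ⊕ ℤ/5 ⊕ ℤ/15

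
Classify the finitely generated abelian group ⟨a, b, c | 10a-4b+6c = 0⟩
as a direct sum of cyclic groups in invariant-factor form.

rank_ℚ(R)=1; free=3−1=2
SNF(R) diag = [2] → torsion [2]

Answer: M ≅ ℤ^2 ⊕ ℤ/2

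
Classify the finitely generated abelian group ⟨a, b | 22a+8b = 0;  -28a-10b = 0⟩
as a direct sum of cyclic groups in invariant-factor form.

Answer: M ≅ ℤ/2 ⊕ ℤ/2

Derivation:
rank_ℚ(R)=2; free=2−2=0
SNF(R) diag = [2, 2] → torsion [2, 2]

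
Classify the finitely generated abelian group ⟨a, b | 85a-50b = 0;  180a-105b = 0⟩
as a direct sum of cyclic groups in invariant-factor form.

Answer: M ≅ ℤ/5 ⊕ ℤ/15

Derivation:
rank_ℚ(R)=2; free=2−2=0
SNF(R) diag = [5, 15] → torsion [5, 15]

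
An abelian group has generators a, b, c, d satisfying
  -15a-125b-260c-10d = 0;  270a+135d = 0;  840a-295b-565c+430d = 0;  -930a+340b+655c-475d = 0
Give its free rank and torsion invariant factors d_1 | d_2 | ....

Answer: M ≅ ℤ/5 ⊕ ℤ/15 ⊕ ℤ/45 ⊕ ℤ/135

Derivation:
rank_ℚ(R)=4; free=4−4=0
SNF(R) diag = [5, 15, 45, 135] → torsion [5, 15, 45, 135]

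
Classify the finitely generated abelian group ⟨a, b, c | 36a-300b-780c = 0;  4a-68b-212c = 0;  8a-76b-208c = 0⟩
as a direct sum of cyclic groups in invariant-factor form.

rank_ℚ(R)=3; free=3−3=0
SNF(R) diag = [4, 12, 24] → torsion [4, 12, 24]

Answer: M ≅ ℤ/4 ⊕ ℤ/12 ⊕ ℤ/24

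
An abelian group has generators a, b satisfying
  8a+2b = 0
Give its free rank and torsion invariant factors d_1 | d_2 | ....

Answer: M ≅ ℤ^1 ⊕ ℤ/2

Derivation:
rank_ℚ(R)=1; free=2−1=1
SNF(R) diag = [2] → torsion [2]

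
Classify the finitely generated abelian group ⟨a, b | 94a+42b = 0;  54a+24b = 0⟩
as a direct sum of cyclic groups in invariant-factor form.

rank_ℚ(R)=2; free=2−2=0
SNF(R) diag = [2, 6] → torsion [2, 6]

Answer: M ≅ ℤ/2 ⊕ ℤ/6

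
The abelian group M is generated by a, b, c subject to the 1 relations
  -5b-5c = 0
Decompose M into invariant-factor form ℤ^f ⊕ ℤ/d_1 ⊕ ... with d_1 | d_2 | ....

rank_ℚ(R)=1; free=3−1=2
SNF(R) diag = [5] → torsion [5]

Answer: M ≅ ℤ^2 ⊕ ℤ/5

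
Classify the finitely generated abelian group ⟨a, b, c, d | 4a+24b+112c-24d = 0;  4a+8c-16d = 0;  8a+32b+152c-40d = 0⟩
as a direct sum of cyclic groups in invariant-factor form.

Answer: M ≅ ℤ^1 ⊕ ℤ/4 ⊕ ℤ/8 ⊕ ℤ/8

Derivation:
rank_ℚ(R)=3; free=4−3=1
SNF(R) diag = [4, 8, 8] → torsion [4, 8, 8]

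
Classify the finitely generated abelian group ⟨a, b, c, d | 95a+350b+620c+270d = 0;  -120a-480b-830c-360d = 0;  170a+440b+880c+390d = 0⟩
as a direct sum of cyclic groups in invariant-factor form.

Answer: M ≅ ℤ^1 ⊕ ℤ/5 ⊕ ℤ/10 ⊕ ℤ/30

Derivation:
rank_ℚ(R)=3; free=4−3=1
SNF(R) diag = [5, 10, 30] → torsion [5, 10, 30]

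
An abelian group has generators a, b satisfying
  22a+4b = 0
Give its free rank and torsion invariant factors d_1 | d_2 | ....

Answer: M ≅ ℤ^1 ⊕ ℤ/2

Derivation:
rank_ℚ(R)=1; free=2−1=1
SNF(R) diag = [2] → torsion [2]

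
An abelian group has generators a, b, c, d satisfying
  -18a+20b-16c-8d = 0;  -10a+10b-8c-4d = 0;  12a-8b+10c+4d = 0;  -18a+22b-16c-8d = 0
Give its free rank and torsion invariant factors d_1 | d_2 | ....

rank_ℚ(R)=4; free=4−4=0
SNF(R) diag = [2, 2, 2, 4] → torsion [2, 2, 2, 4]

Answer: M ≅ ℤ/2 ⊕ ℤ/2 ⊕ ℤ/2 ⊕ ℤ/4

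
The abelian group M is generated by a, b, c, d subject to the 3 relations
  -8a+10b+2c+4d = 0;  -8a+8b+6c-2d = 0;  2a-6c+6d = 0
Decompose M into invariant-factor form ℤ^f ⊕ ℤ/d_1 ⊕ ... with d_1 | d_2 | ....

rank_ℚ(R)=3; free=4−3=1
SNF(R) diag = [2, 2, 2] → torsion [2, 2, 2]

Answer: M ≅ ℤ^1 ⊕ ℤ/2 ⊕ ℤ/2 ⊕ ℤ/2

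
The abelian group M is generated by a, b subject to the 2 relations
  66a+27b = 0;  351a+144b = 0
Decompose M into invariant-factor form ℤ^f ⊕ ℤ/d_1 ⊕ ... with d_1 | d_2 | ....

Answer: M ≅ ℤ/3 ⊕ ℤ/9

Derivation:
rank_ℚ(R)=2; free=2−2=0
SNF(R) diag = [3, 9] → torsion [3, 9]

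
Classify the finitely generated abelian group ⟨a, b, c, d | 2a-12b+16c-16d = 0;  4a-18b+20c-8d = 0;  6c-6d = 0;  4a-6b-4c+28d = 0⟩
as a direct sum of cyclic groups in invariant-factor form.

Answer: M ≅ ℤ/2 ⊕ ℤ/6 ⊕ ℤ/6 ⊕ ℤ/12

Derivation:
rank_ℚ(R)=4; free=4−4=0
SNF(R) diag = [2, 6, 6, 12] → torsion [2, 6, 6, 12]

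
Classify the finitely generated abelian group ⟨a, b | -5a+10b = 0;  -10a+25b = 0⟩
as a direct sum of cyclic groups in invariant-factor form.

Answer: M ≅ ℤ/5 ⊕ ℤ/5

Derivation:
rank_ℚ(R)=2; free=2−2=0
SNF(R) diag = [5, 5] → torsion [5, 5]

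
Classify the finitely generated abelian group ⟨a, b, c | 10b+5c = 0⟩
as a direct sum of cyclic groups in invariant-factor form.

rank_ℚ(R)=1; free=3−1=2
SNF(R) diag = [5] → torsion [5]

Answer: M ≅ ℤ^2 ⊕ ℤ/5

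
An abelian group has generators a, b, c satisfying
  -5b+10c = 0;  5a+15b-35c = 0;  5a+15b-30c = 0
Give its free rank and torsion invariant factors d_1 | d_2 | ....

Answer: M ≅ ℤ/5 ⊕ ℤ/5 ⊕ ℤ/5

Derivation:
rank_ℚ(R)=3; free=3−3=0
SNF(R) diag = [5, 5, 5] → torsion [5, 5, 5]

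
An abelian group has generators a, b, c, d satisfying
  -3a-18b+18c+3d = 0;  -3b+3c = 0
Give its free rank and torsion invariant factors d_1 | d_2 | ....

Answer: M ≅ ℤ^2 ⊕ ℤ/3 ⊕ ℤ/3

Derivation:
rank_ℚ(R)=2; free=4−2=2
SNF(R) diag = [3, 3] → torsion [3, 3]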